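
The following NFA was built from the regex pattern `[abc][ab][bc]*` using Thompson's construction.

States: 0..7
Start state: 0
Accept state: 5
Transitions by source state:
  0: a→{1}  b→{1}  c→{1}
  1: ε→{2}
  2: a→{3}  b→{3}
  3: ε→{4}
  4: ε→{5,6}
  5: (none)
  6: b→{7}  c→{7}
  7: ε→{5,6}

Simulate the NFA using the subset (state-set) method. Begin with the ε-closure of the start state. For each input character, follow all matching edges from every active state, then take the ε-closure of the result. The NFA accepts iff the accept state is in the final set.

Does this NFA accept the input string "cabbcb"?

S₀ = ε-closure({0}) = {0}
'c' @ 1: {1,2}
'a' @ 2: {3,4,5,6}  ✓accept
'b' @ 3: {5,6,7}  ✓accept
'b' @ 4: {5,6,7}  ✓accept
'c' @ 5: {5,6,7}  ✓accept
'b' @ 6: {5,6,7}  ✓accept
end set {5,6,7} — state 5 in

Answer: ACCEPT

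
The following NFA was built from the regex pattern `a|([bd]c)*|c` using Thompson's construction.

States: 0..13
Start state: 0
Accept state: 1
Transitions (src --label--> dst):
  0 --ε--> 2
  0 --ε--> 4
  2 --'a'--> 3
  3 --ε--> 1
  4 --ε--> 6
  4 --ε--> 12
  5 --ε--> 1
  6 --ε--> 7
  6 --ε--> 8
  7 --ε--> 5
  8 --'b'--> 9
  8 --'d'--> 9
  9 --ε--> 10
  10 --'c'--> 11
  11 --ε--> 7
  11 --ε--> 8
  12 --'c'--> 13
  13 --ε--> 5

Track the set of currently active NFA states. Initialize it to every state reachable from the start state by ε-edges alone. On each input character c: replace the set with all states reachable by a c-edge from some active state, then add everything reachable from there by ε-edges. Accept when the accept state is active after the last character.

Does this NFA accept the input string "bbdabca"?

start: ε-closure({0}) = {0,1,2,4,5,6,7,8,12}
'b' @ 1: {9,10}
'b' @ 2: {}  — no active states
rest 'dabca' ignored (set empty)
after full input: {}  (accept=1 not in)

Answer: REJECT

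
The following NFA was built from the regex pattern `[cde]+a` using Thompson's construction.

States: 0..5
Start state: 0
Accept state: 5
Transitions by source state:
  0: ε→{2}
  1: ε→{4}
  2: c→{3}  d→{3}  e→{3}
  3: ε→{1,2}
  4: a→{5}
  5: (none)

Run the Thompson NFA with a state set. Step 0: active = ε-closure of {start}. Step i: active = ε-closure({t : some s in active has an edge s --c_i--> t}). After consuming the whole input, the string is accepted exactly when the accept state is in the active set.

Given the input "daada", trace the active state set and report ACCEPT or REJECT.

start: ε-closure({0}) = {0,2}
'd' @ 1: {1,2,3,4}
'a' @ 2: {5}  (accept∈set)
'a' @ 3: {}  — dead — no transitions
rest 'da' ignored (set empty)
end set {} — state 5 not in

Answer: REJECT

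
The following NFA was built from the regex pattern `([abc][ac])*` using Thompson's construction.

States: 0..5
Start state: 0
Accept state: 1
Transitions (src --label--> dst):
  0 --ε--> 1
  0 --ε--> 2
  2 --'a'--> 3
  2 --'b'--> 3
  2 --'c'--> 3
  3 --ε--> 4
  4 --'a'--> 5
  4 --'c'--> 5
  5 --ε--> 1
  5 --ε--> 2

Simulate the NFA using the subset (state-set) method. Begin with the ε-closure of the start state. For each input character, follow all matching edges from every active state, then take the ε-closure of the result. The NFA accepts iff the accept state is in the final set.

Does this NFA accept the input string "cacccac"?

start: ε-closure({0}) = {0,1,2}
'c' @ 1: {3,4}
'a' @ 2: {1,2,5}  ✓accept
'c' @ 3: {3,4}
'c' @ 4: {1,2,5}  ✓accept
'c' @ 5: {3,4}
'a' @ 6: {1,2,5}  ✓accept
'c' @ 7: {3,4}
end set {3,4} — state 1 not in

Answer: REJECT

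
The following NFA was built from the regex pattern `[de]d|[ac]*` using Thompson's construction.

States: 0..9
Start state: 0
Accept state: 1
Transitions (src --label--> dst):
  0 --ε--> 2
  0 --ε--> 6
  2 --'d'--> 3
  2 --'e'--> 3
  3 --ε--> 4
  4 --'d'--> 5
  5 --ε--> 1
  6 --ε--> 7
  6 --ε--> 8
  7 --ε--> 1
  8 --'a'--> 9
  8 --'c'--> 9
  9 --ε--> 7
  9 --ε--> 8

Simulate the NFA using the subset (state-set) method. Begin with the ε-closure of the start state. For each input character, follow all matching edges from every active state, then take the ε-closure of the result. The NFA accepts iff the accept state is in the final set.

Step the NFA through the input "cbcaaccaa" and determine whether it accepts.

Answer: REJECT

Steps:
S₀ = ε-closure({0}) = {0,1,2,6,7,8}
'c' @ 1: {1,7,8,9}  [accepting]
'b' @ 2: {}  — state set empty
rest 'caaccaa' ignored (set empty)
after full input: {}  (accept=1 not in)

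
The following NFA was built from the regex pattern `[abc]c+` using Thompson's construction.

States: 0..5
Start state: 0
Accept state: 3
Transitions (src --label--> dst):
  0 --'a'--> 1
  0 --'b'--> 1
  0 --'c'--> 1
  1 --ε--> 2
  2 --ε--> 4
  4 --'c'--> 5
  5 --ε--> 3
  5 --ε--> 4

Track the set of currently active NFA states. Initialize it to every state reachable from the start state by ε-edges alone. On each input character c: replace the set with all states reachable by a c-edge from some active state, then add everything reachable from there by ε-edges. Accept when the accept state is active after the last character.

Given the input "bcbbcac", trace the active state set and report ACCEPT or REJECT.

Answer: REJECT

Steps:
start: ε-closure({0}) = {0}
'b' @ 1: {1,2,4}
'c' @ 2: {3,4,5}  [accepting]
'b' @ 3: {}  — no active states
rest 'bcac' ignored (set empty)
after full input: {}  (accept=3 not in)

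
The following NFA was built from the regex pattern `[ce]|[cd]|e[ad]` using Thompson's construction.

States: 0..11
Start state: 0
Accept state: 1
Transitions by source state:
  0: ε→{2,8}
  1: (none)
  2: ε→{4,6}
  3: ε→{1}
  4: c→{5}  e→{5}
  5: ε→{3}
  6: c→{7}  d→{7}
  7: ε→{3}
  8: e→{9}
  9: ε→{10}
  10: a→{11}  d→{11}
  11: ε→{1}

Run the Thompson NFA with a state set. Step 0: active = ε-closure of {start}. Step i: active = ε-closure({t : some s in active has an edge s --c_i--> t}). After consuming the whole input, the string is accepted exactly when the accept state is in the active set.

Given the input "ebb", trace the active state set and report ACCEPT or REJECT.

initial (ε-close {0}): {0,2,4,6,8}
'e' @ 1: {1,3,5,9,10}  ✓accept
'b' @ 2: {}  — state set empty
rest 'b' ignored (set empty)
end set {} — state 1 not in

Answer: REJECT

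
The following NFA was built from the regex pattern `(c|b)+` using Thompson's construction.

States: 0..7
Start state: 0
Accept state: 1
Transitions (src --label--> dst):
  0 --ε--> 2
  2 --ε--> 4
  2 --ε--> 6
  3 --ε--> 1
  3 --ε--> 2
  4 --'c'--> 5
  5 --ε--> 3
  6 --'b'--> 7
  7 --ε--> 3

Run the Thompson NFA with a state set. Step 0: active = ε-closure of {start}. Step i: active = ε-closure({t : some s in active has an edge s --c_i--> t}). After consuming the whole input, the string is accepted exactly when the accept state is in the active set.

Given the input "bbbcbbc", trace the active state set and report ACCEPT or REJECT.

Answer: ACCEPT

Trace:
initial (ε-close {0}): {0,2,4,6}
'b' @ 1: {1,2,3,4,6,7}  (accept∈set)
'b' @ 2: {1,2,3,4,6,7}  (accept∈set)
'b' @ 3: {1,2,3,4,6,7}  (accept∈set)
'c' @ 4: {1,2,3,4,5,6}  (accept∈set)
'b' @ 5: {1,2,3,4,6,7}  (accept∈set)
'b' @ 6: {1,2,3,4,6,7}  (accept∈set)
'c' @ 7: {1,2,3,4,5,6}  (accept∈set)
end set {1,2,3,4,5,6} — state 1 in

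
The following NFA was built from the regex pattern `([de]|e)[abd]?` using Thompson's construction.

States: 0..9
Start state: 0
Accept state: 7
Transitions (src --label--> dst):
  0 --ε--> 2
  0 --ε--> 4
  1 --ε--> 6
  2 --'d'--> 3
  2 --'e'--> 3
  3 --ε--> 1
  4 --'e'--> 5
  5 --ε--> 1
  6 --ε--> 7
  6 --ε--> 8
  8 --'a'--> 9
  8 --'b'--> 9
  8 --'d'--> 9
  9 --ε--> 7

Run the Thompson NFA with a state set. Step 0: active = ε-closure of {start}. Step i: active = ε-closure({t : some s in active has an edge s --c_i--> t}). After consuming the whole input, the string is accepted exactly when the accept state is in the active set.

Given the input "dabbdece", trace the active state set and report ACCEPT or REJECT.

Answer: REJECT

Derivation:
initial (ε-close {0}): {0,2,4}
'd' @ 1: {1,3,6,7,8}  ✓accept
'a' @ 2: {7,9}  ✓accept
'b' @ 3: {}  — no active states
rest 'bdece' ignored (set empty)
after full input: {}  (accept=7 not in)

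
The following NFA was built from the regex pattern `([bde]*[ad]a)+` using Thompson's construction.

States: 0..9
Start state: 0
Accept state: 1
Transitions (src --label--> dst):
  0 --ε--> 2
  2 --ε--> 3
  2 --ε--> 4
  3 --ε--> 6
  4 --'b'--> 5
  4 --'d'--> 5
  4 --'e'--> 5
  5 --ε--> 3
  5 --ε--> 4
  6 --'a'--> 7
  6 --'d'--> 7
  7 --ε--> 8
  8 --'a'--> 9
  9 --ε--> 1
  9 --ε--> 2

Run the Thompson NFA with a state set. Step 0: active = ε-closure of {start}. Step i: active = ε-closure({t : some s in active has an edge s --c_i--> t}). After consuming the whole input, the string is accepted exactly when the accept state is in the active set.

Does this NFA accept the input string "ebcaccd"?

Answer: REJECT

Trace:
initial (ε-close {0}): {0,2,3,4,6}
'e' @ 1: {3,4,5,6}
'b' @ 2: {3,4,5,6}
'c' @ 3: {}  — no active states
rest 'accd' ignored (set empty)
final: {}; accept 1 not in set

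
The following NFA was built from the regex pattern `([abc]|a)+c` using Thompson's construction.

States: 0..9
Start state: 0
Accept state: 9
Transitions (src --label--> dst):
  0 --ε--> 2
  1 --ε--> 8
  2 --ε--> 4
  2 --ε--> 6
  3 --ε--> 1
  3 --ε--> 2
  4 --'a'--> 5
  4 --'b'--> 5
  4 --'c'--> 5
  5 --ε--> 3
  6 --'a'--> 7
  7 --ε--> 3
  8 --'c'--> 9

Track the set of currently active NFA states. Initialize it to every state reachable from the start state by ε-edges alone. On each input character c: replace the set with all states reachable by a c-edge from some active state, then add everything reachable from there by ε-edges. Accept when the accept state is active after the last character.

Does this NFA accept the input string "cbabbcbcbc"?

Answer: ACCEPT

Trace:
initial (ε-close {0}): {0,2,4,6}
'c' @ 1: {1,2,3,4,5,6,8}
'b' @ 2: {1,2,3,4,5,6,8}
'a' @ 3: {1,2,3,4,5,6,7,8}
'b' @ 4: {1,2,3,4,5,6,8}
'b' @ 5: {1,2,3,4,5,6,8}
'c' @ 6: {1,2,3,4,5,6,8,9}  [accepting]
'b' @ 7: {1,2,3,4,5,6,8}
'c' @ 8: {1,2,3,4,5,6,8,9}  [accepting]
'b' @ 9: {1,2,3,4,5,6,8}
'c' @ 10: {1,2,3,4,5,6,8,9}  [accepting]
final: {1,2,3,4,5,6,8,9}; accept 9 in set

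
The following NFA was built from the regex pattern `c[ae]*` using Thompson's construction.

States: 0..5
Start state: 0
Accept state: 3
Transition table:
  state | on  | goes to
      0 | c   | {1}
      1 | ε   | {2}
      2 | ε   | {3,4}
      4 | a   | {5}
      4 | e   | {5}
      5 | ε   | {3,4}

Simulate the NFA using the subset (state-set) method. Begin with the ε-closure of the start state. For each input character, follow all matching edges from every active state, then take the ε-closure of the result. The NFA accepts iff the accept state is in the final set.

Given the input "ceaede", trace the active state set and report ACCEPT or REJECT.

start: ε-closure({0}) = {0}
'c' @ 1: {1,2,3,4}  ✓accept
'e' @ 2: {3,4,5}  ✓accept
'a' @ 3: {3,4,5}  ✓accept
'e' @ 4: {3,4,5}  ✓accept
'd' @ 5: {}  — state set empty
rest 'e' ignored (set empty)
end set {} — state 3 not in

Answer: REJECT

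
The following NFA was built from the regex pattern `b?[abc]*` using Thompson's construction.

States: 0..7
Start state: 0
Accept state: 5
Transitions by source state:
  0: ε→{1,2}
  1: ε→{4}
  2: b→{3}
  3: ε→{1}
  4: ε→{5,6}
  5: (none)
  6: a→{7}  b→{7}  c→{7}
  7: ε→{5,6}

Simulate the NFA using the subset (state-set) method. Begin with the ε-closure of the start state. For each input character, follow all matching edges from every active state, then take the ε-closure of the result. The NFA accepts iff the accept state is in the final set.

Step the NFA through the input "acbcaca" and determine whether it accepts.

Answer: ACCEPT

Derivation:
start: ε-closure({0}) = {0,1,2,4,5,6}
'a' @ 1: {5,6,7}  (accept∈set)
'c' @ 2: {5,6,7}  (accept∈set)
'b' @ 3: {5,6,7}  (accept∈set)
'c' @ 4: {5,6,7}  (accept∈set)
'a' @ 5: {5,6,7}  (accept∈set)
'c' @ 6: {5,6,7}  (accept∈set)
'a' @ 7: {5,6,7}  (accept∈set)
final: {5,6,7}; accept 5 in set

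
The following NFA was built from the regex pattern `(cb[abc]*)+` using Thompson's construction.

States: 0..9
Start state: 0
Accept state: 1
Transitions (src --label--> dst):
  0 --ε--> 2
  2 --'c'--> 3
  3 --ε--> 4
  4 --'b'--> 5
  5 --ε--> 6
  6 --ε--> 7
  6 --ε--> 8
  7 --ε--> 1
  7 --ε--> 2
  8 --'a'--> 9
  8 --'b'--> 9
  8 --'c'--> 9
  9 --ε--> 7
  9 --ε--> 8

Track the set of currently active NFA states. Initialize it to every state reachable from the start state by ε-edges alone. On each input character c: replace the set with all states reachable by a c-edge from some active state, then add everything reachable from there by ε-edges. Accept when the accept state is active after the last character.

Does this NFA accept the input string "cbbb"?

initial (ε-close {0}): {0,2}
'c' @ 1: {3,4}
'b' @ 2: {1,2,5,6,7,8}  [accepting]
'b' @ 3: {1,2,7,8,9}  [accepting]
'b' @ 4: {1,2,7,8,9}  [accepting]
after full input: {1,2,7,8,9}  (accept=1 in)

Answer: ACCEPT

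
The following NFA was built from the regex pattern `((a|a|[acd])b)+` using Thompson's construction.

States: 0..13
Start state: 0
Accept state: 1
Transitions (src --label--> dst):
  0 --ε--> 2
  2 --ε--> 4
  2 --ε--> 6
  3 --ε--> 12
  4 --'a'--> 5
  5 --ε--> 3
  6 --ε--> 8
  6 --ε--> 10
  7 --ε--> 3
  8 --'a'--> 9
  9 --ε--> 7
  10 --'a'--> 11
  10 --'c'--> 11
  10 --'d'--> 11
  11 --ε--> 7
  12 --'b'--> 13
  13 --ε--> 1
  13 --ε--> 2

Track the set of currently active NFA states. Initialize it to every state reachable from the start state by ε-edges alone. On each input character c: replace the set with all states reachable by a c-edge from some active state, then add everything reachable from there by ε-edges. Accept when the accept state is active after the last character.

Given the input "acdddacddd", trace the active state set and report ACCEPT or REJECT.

Answer: REJECT

Steps:
start: ε-closure({0}) = {0,2,4,6,8,10}
'a' @ 1: {3,5,7,9,11,12}
'c' @ 2: {}  — no active states
rest 'dddacddd' ignored (set empty)
after full input: {}  (accept=1 not in)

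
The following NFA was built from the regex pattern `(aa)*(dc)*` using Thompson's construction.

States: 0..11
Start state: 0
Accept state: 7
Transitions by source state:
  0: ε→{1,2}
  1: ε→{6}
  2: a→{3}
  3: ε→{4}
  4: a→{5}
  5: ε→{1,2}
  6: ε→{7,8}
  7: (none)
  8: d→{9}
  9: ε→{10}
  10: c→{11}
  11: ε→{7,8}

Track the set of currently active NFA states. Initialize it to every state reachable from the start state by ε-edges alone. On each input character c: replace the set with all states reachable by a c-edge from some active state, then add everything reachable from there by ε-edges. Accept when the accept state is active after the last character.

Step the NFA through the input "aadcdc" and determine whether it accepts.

start: ε-closure({0}) = {0,1,2,6,7,8}
'a' @ 1: {3,4}
'a' @ 2: {1,2,5,6,7,8}  ✓accept
'd' @ 3: {9,10}
'c' @ 4: {7,8,11}  ✓accept
'd' @ 5: {9,10}
'c' @ 6: {7,8,11}  ✓accept
after full input: {7,8,11}  (accept=7 in)

Answer: ACCEPT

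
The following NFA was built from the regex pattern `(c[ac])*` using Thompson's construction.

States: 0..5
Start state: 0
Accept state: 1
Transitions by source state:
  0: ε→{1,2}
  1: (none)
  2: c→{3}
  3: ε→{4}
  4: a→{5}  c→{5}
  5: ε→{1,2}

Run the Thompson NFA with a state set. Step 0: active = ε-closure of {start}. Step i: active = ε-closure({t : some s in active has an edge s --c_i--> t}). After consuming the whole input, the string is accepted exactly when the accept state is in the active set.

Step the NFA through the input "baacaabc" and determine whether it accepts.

S₀ = ε-closure({0}) = {0,1,2}
'b' @ 1: {}  — state set empty
rest 'aacaabc' ignored (set empty)
end set {} — state 1 not in

Answer: REJECT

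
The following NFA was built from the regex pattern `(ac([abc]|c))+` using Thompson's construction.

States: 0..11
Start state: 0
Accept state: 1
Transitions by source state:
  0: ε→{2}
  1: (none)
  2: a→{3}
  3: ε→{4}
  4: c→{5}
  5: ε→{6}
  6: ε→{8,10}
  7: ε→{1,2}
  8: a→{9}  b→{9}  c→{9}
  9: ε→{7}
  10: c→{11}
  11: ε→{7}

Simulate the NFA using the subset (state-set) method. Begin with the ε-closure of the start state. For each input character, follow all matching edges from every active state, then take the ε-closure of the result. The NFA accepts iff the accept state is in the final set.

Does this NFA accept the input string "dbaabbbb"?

Answer: REJECT

Derivation:
initial (ε-close {0}): {0,2}
'd' @ 1: {}  — no active states
rest 'baabbbb' ignored (set empty)
end set {} — state 1 not in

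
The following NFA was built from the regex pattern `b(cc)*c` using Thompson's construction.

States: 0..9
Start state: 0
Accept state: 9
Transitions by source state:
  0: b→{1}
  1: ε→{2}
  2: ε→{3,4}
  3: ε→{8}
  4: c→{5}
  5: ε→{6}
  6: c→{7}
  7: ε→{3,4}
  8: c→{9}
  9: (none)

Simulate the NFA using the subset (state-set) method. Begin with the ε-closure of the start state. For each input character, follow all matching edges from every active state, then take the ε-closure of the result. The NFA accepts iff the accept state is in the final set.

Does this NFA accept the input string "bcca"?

Answer: REJECT

Derivation:
initial (ε-close {0}): {0}
'b' @ 1: {1,2,3,4,8}
'c' @ 2: {5,6,9}  [accepting]
'c' @ 3: {3,4,7,8}
'a' @ 4: {}  — dead — no transitions
final: {}; accept 9 not in set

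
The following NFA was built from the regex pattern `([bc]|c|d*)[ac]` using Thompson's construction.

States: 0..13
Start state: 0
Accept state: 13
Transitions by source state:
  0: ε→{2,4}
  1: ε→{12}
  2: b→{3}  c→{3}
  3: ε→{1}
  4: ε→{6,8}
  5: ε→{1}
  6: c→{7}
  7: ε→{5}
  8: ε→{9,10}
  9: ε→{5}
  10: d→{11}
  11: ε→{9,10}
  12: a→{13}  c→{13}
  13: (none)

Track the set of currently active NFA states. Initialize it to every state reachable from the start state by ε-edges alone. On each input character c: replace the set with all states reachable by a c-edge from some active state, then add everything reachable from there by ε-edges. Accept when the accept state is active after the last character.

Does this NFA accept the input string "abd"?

S₀ = ε-closure({0}) = {0,1,2,4,5,6,8,9,10,12}
'a' @ 1: {13}  (accept∈set)
'b' @ 2: {}  — no active states
rest 'd' ignored (set empty)
after full input: {}  (accept=13 not in)

Answer: REJECT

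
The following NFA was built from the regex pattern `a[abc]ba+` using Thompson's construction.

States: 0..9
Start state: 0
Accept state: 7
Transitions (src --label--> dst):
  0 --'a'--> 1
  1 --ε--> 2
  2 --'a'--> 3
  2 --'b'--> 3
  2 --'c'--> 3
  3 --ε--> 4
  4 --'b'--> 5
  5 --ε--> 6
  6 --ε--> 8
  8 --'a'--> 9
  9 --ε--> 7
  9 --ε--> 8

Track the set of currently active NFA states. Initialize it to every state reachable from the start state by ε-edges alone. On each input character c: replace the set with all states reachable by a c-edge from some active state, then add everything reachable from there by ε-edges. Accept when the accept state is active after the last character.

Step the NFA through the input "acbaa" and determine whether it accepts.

start: ε-closure({0}) = {0}
'a' @ 1: {1,2}
'c' @ 2: {3,4}
'b' @ 3: {5,6,8}
'a' @ 4: {7,8,9}  ✓accept
'a' @ 5: {7,8,9}  ✓accept
after full input: {7,8,9}  (accept=7 in)

Answer: ACCEPT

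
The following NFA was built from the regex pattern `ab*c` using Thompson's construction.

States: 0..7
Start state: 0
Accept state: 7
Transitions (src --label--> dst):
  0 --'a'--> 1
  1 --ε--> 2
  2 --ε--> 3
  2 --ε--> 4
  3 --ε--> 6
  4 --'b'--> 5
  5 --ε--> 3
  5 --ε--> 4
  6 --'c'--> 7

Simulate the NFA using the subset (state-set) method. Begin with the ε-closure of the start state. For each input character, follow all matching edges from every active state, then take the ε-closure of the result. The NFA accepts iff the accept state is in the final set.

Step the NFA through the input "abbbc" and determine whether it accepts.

Answer: ACCEPT

Derivation:
start: ε-closure({0}) = {0}
'a' @ 1: {1,2,3,4,6}
'b' @ 2: {3,4,5,6}
'b' @ 3: {3,4,5,6}
'b' @ 4: {3,4,5,6}
'c' @ 5: {7}  [accepting]
final: {7}; accept 7 in set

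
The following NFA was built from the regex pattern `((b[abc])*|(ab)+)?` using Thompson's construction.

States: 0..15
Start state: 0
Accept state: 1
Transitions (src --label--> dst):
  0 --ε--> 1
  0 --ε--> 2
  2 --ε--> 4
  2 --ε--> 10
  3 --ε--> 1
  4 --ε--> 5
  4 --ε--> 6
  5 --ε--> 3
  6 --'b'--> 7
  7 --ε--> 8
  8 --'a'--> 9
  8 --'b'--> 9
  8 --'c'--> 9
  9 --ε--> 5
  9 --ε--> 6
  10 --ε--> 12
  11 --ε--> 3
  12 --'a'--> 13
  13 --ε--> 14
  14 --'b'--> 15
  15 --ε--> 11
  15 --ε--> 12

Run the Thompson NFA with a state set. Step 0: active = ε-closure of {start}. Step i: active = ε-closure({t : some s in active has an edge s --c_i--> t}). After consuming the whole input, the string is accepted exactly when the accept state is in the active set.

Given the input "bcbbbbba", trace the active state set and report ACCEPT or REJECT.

Answer: ACCEPT

Steps:
initial (ε-close {0}): {0,1,2,3,4,5,6,10,12}
'b' @ 1: {7,8}
'c' @ 2: {1,3,5,6,9}  ✓accept
'b' @ 3: {7,8}
'b' @ 4: {1,3,5,6,9}  ✓accept
'b' @ 5: {7,8}
'b' @ 6: {1,3,5,6,9}  ✓accept
'b' @ 7: {7,8}
'a' @ 8: {1,3,5,6,9}  ✓accept
end set {1,3,5,6,9} — state 1 in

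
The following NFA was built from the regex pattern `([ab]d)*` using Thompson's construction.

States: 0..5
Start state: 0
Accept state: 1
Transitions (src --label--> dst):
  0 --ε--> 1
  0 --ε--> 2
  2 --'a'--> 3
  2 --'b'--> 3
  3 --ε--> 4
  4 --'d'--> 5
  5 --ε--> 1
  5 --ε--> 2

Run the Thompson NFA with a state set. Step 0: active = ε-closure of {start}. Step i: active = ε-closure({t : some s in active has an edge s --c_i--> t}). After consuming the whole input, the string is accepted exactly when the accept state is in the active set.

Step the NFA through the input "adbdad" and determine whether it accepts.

start: ε-closure({0}) = {0,1,2}
'a' @ 1: {3,4}
'd' @ 2: {1,2,5}  ✓accept
'b' @ 3: {3,4}
'd' @ 4: {1,2,5}  ✓accept
'a' @ 5: {3,4}
'd' @ 6: {1,2,5}  ✓accept
end set {1,2,5} — state 1 in

Answer: ACCEPT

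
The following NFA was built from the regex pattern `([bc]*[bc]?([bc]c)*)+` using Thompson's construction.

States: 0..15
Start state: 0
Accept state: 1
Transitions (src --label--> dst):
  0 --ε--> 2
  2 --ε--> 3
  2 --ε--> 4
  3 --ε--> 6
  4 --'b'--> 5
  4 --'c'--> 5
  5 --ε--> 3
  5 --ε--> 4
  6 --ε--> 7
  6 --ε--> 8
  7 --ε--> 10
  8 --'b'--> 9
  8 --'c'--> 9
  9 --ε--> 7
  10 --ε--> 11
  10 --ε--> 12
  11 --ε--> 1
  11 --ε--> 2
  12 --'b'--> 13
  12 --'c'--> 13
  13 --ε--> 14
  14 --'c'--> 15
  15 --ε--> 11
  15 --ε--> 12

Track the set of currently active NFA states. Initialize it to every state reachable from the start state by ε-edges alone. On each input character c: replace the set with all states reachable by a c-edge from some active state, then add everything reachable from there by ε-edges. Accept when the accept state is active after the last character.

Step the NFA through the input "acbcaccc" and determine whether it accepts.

initial (ε-close {0}): {0,1,2,3,4,6,7,8,10,11,12}
'a' @ 1: {}  — no active states
rest 'cbcaccc' ignored (set empty)
end set {} — state 1 not in

Answer: REJECT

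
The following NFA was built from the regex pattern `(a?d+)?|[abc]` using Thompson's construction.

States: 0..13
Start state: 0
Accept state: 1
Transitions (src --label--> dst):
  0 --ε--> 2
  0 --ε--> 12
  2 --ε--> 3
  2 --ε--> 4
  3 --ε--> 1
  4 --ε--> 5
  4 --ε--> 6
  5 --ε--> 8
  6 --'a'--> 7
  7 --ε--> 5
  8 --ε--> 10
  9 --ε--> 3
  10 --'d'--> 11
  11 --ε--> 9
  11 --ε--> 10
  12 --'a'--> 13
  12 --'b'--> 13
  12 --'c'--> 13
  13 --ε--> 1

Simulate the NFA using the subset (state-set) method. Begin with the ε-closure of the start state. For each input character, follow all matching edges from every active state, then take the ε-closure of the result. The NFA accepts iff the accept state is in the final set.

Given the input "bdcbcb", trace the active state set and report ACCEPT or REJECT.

initial (ε-close {0}): {0,1,2,3,4,5,6,8,10,12}
'b' @ 1: {1,13}  (accept∈set)
'd' @ 2: {}  — no active states
rest 'cbcb' ignored (set empty)
after full input: {}  (accept=1 not in)

Answer: REJECT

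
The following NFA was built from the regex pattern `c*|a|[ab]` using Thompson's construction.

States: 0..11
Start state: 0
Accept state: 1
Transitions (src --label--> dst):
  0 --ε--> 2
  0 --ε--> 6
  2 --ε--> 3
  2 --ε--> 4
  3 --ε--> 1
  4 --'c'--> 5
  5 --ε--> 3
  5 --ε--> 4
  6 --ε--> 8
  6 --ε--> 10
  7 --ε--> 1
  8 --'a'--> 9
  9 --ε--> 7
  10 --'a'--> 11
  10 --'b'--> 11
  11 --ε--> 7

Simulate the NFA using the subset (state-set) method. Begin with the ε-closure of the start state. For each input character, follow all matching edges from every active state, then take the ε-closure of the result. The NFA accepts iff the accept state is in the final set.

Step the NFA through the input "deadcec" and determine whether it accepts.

Answer: REJECT

Derivation:
initial (ε-close {0}): {0,1,2,3,4,6,8,10}
'd' @ 1: {}  — dead — no transitions
rest 'eadcec' ignored (set empty)
end set {} — state 1 not in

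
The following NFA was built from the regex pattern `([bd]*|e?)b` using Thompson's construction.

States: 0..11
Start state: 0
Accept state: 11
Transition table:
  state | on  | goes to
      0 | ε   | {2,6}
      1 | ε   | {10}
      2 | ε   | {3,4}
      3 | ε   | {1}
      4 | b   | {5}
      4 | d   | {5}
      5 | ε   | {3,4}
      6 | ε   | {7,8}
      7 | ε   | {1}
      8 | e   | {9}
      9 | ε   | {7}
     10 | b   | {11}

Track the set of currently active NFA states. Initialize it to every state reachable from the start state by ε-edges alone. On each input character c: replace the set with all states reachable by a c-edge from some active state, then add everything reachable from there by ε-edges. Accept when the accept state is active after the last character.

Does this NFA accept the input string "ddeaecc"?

Answer: REJECT

Derivation:
start: ε-closure({0}) = {0,1,2,3,4,6,7,8,10}
'd' @ 1: {1,3,4,5,10}
'd' @ 2: {1,3,4,5,10}
'e' @ 3: {}  — no active states
rest 'aecc' ignored (set empty)
after full input: {}  (accept=11 not in)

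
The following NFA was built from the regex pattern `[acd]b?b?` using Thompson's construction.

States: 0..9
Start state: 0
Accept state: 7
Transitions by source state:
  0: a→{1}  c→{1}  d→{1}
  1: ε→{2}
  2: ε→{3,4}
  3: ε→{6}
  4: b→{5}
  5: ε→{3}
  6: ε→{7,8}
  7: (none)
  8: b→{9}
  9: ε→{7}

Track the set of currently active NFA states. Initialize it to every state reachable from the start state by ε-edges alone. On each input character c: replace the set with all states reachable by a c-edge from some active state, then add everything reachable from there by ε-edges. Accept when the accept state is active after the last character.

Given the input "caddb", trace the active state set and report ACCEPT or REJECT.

Answer: REJECT

Steps:
start: ε-closure({0}) = {0}
'c' @ 1: {1,2,3,4,6,7,8}  [accepting]
'a' @ 2: {}  — no active states
rest 'ddb' ignored (set empty)
final: {}; accept 7 not in set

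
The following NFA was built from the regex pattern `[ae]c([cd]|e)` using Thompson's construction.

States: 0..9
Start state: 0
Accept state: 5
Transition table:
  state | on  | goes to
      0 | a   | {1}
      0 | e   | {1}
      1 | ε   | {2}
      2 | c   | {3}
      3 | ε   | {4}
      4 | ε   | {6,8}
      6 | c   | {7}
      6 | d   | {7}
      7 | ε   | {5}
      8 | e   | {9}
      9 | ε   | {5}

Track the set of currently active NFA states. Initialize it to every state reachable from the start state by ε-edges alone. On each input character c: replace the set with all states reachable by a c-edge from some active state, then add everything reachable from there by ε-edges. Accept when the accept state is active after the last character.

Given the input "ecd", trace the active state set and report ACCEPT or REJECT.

start: ε-closure({0}) = {0}
'e' @ 1: {1,2}
'c' @ 2: {3,4,6,8}
'd' @ 3: {5,7}  ✓accept
end set {5,7} — state 5 in

Answer: ACCEPT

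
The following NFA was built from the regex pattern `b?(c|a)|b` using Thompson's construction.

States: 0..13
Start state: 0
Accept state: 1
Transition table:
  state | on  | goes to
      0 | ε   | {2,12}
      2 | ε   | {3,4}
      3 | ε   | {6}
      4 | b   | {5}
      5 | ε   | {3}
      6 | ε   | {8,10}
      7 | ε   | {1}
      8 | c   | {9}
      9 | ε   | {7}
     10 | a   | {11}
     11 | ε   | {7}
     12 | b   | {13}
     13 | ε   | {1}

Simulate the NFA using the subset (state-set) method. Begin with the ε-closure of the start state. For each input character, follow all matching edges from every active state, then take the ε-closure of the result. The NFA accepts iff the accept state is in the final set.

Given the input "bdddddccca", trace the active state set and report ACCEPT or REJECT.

Answer: REJECT

Steps:
initial (ε-close {0}): {0,2,3,4,6,8,10,12}
'b' @ 1: {1,3,5,6,8,10,13}  (accept∈set)
'd' @ 2: {}  — no active states
rest 'ddddccca' ignored (set empty)
end set {} — state 1 not in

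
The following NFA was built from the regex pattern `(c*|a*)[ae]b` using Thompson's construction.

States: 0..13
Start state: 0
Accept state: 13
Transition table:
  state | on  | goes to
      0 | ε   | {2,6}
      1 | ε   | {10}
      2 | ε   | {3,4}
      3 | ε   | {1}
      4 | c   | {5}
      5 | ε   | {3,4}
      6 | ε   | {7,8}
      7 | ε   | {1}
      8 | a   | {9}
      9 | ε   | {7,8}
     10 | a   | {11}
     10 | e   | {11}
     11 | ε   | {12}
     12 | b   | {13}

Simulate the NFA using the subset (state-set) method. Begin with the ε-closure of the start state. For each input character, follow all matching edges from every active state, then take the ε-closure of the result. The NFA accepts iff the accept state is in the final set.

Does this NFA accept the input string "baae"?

Answer: REJECT

Steps:
S₀ = ε-closure({0}) = {0,1,2,3,4,6,7,8,10}
'b' @ 1: {}  — no active states
rest 'aae' ignored (set empty)
final: {}; accept 13 not in set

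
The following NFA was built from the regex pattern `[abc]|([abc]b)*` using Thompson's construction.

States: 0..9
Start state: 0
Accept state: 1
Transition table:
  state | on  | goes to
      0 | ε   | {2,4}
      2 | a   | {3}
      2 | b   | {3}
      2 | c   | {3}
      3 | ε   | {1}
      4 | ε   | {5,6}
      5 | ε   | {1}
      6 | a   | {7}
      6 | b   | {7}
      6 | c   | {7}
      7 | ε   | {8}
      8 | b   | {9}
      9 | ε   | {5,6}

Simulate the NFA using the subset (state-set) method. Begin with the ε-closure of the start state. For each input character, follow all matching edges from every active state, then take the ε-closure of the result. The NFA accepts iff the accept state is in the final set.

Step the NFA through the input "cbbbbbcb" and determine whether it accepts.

Answer: ACCEPT

Trace:
initial (ε-close {0}): {0,1,2,4,5,6}
'c' @ 1: {1,3,7,8}  ✓accept
'b' @ 2: {1,5,6,9}  ✓accept
'b' @ 3: {7,8}
'b' @ 4: {1,5,6,9}  ✓accept
'b' @ 5: {7,8}
'b' @ 6: {1,5,6,9}  ✓accept
'c' @ 7: {7,8}
'b' @ 8: {1,5,6,9}  ✓accept
end set {1,5,6,9} — state 1 in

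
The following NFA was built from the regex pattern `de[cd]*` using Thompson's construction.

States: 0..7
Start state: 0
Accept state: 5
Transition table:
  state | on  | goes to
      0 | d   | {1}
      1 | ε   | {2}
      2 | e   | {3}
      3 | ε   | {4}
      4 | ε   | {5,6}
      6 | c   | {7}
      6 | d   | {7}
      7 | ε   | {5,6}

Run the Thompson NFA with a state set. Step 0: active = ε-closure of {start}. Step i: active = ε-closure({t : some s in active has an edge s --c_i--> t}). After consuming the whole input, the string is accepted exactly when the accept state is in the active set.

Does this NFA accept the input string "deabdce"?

initial (ε-close {0}): {0}
'd' @ 1: {1,2}
'e' @ 2: {3,4,5,6}  ✓accept
'a' @ 3: {}  — state set empty
rest 'bdce' ignored (set empty)
after full input: {}  (accept=5 not in)

Answer: REJECT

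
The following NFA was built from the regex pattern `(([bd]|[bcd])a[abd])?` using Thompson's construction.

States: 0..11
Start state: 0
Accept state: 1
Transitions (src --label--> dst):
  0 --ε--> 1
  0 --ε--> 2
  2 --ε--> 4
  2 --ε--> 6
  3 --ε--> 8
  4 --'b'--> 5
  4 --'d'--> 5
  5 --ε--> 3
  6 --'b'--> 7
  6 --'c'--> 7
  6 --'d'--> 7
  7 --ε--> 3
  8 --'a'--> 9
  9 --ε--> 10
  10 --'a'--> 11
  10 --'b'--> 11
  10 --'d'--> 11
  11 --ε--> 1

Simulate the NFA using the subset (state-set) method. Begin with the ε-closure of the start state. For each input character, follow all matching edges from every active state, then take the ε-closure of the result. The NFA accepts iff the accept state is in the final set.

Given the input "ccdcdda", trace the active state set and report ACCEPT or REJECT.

start: ε-closure({0}) = {0,1,2,4,6}
'c' @ 1: {3,7,8}
'c' @ 2: {}  — dead — no transitions
rest 'dcdda' ignored (set empty)
final: {}; accept 1 not in set

Answer: REJECT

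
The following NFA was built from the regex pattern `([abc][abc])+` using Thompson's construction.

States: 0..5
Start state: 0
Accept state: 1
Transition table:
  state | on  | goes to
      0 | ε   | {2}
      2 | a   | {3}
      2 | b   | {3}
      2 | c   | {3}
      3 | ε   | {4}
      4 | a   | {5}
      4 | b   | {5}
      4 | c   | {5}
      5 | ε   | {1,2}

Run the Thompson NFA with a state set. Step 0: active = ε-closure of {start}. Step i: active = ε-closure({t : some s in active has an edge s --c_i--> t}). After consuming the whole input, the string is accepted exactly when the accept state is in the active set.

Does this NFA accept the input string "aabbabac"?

initial (ε-close {0}): {0,2}
'a' @ 1: {3,4}
'a' @ 2: {1,2,5}  [accepting]
'b' @ 3: {3,4}
'b' @ 4: {1,2,5}  [accepting]
'a' @ 5: {3,4}
'b' @ 6: {1,2,5}  [accepting]
'a' @ 7: {3,4}
'c' @ 8: {1,2,5}  [accepting]
after full input: {1,2,5}  (accept=1 in)

Answer: ACCEPT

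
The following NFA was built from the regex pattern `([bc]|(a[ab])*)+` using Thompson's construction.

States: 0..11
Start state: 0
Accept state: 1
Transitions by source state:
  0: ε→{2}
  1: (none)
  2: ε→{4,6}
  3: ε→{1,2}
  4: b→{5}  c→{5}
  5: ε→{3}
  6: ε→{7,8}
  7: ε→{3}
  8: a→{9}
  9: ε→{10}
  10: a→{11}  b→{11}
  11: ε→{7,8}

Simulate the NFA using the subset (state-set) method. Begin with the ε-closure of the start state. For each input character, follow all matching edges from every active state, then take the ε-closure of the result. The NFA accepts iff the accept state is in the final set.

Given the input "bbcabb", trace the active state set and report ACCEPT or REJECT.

Answer: ACCEPT

Steps:
start: ε-closure({0}) = {0,1,2,3,4,6,7,8}
'b' @ 1: {1,2,3,4,5,6,7,8}  (accept∈set)
'b' @ 2: {1,2,3,4,5,6,7,8}  (accept∈set)
'c' @ 3: {1,2,3,4,5,6,7,8}  (accept∈set)
'a' @ 4: {9,10}
'b' @ 5: {1,2,3,4,6,7,8,11}  (accept∈set)
'b' @ 6: {1,2,3,4,5,6,7,8}  (accept∈set)
end set {1,2,3,4,5,6,7,8} — state 1 in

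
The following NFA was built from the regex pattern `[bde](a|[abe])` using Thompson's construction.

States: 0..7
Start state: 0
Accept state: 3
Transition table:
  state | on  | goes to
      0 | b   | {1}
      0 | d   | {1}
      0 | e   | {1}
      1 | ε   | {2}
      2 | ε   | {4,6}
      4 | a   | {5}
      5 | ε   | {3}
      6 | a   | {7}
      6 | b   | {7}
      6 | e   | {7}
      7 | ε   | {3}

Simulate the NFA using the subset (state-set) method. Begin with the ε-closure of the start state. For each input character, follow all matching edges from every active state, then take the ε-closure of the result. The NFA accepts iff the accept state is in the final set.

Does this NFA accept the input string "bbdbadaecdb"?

Answer: REJECT

Steps:
start: ε-closure({0}) = {0}
'b' @ 1: {1,2,4,6}
'b' @ 2: {3,7}  [accepting]
'd' @ 3: {}  — dead — no transitions
rest 'badaecdb' ignored (set empty)
after full input: {}  (accept=3 not in)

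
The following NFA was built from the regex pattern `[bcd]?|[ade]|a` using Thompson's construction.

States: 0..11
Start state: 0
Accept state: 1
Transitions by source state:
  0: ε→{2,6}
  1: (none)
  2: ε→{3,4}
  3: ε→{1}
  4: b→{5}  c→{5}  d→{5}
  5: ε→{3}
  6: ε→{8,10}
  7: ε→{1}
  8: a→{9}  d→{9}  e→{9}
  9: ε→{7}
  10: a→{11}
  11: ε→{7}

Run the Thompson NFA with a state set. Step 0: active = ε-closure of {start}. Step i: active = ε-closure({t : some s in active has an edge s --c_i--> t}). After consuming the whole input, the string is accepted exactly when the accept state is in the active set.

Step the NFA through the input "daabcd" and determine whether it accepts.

start: ε-closure({0}) = {0,1,2,3,4,6,8,10}
'd' @ 1: {1,3,5,7,9}  [accepting]
'a' @ 2: {}  — dead — no transitions
rest 'abcd' ignored (set empty)
after full input: {}  (accept=1 not in)

Answer: REJECT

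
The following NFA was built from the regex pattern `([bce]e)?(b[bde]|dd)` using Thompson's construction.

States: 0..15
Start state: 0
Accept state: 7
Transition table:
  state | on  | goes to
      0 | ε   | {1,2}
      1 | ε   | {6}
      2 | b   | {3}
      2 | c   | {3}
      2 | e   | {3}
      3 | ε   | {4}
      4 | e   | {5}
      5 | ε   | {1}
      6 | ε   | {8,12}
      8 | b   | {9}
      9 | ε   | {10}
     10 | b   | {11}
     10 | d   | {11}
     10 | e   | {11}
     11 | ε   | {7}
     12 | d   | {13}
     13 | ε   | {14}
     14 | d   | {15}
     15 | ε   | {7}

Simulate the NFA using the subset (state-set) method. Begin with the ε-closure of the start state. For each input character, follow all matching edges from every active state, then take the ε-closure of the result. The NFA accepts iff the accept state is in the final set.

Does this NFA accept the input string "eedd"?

Answer: ACCEPT

Steps:
initial (ε-close {0}): {0,1,2,6,8,12}
'e' @ 1: {3,4}
'e' @ 2: {1,5,6,8,12}
'd' @ 3: {13,14}
'd' @ 4: {7,15}  ✓accept
final: {7,15}; accept 7 in set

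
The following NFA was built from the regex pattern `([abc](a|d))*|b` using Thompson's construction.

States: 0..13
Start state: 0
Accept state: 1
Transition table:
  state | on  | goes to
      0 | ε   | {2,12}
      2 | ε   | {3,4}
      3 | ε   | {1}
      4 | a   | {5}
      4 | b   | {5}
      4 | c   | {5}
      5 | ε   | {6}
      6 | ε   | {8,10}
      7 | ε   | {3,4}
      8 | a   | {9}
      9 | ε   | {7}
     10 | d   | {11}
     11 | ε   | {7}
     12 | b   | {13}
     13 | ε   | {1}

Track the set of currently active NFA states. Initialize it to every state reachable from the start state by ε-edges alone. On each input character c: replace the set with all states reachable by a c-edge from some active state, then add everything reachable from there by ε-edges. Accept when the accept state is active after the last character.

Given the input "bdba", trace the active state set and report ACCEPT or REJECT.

Answer: ACCEPT

Trace:
S₀ = ε-closure({0}) = {0,1,2,3,4,12}
'b' @ 1: {1,5,6,8,10,13}  [accepting]
'd' @ 2: {1,3,4,7,11}  [accepting]
'b' @ 3: {5,6,8,10}
'a' @ 4: {1,3,4,7,9}  [accepting]
final: {1,3,4,7,9}; accept 1 in set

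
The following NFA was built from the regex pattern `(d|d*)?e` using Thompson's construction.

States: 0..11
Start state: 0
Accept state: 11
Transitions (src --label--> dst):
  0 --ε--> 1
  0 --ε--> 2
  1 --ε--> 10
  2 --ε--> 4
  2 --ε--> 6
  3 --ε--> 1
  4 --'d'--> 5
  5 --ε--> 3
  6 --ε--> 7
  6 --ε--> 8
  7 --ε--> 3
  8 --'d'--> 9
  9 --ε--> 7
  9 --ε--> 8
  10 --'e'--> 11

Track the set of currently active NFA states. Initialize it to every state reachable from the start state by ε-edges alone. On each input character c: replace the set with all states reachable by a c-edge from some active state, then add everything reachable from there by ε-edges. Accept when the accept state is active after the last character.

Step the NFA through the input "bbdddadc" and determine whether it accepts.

Answer: REJECT

Trace:
S₀ = ε-closure({0}) = {0,1,2,3,4,6,7,8,10}
'b' @ 1: {}  — dead — no transitions
rest 'bdddadc' ignored (set empty)
after full input: {}  (accept=11 not in)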